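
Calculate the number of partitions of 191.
1820701100652

p(n) counts ways to write n as a sum of positive integers (order ignored).
Euler's pentagonal recurrence: p(k) = p(k-1) + p(k-2) - p(k-5) - p(k-7) + p(k-12) + p(k-15) - ... (offsets j(3j∓1)/2, signs ++--, p(0)=1, p(<0)=0).
DP table for k = 0..190: p(0)=1, p(1)=1, p(2)=2, p(3)=3, p(4)=5, p(5)=7, p(6)=11, p(7)=15, p(8)=22, p(9)=30, p(10)=42, p(11)=56, p(12)=77, p(13)=101, p(14)=135, p(15)=176, p(16)=231, p(17)=297, p(18)=385, p(19)=490, p(20)=627, p(21)=792, p(22)=1002, p(23)=1255, p(24)=1575, p(25)=1958, p(26)=2436, p(27)=3010, p(28)=3718, p(29)=4565, p(30)=5604, p(31)=6842, p(32)=8349, p(33)=10143, p(34)=12310, p(35)=14883, p(36)=17977, p(37)=21637, p(38)=26015, p(39)=31185, p(40)=37338, p(41)=44583, p(42)=53174, p(43)=63261, p(44)=75175, p(45)=89134, p(46)=105558, p(47)=124754, p(48)=147273, p(49)=173525, p(50)=204226, p(51)=239943, p(52)=281589, p(53)=329931, p(54)=386155, p(55)=451276, p(56)=526823, p(57)=614154, p(58)=715220, p(59)=831820, p(60)=966467, p(61)=1121505, p(62)=1300156, p(63)=1505499, p(64)=1741630, p(65)=2012558, p(66)=2323520, p(67)=2679689, p(68)=3087735, p(69)=3554345, p(70)=4087968, p(71)=4697205, p(72)=5392783, p(73)=6185689, p(74)=7089500, p(75)=8118264, p(76)=9289091, p(77)=10619863, p(78)=12132164, p(79)=13848650, p(80)=15796476, p(81)=18004327, p(82)=20506255, p(83)=23338469, p(84)=26543660, p(85)=30167357, p(86)=34262962, p(87)=38887673, p(88)=44108109, p(89)=49995925, p(90)=56634173, p(91)=64112359, p(92)=72533807, p(93)=82010177, p(94)=92669720, p(95)=104651419, p(96)=118114304, p(97)=133230930, p(98)=150198136, p(99)=169229875, p(100)=190569292, p(101)=214481126, p(102)=241265379, p(103)=271248950, p(104)=304801365, p(105)=342325709, p(106)=384276336, p(107)=431149389, p(108)=483502844, p(109)=541946240, p(110)=607163746, p(111)=679903203, p(112)=761002156, p(113)=851376628, p(114)=952050665, p(115)=1064144451, p(116)=1188908248, p(117)=1327710076, p(118)=1482074143, p(119)=1653668665, p(120)=1844349560, p(121)=2056148051, p(122)=2291320912, p(123)=2552338241, p(124)=2841940500, p(125)=3163127352, p(126)=3519222692, p(127)=3913864295, p(128)=4351078600, p(129)=4835271870, p(130)=5371315400, p(131)=5964539504, p(132)=6620830889, p(133)=7346629512, p(134)=8149040695, p(135)=9035836076, p(136)=10015581680, p(137)=11097645016, p(138)=12292341831, p(139)=13610949895, p(140)=15065878135, p(141)=16670689208, p(142)=18440293320, p(143)=20390982757, p(144)=22540654445, p(145)=24908858009, p(146)=27517052599, p(147)=30388671978, p(148)=33549419497, p(149)=37027355200, p(150)=40853235313, p(151)=45060624582, p(152)=49686288421, p(153)=54770336324, p(154)=60356673280, p(155)=66493182097, p(156)=73232243759, p(157)=80630964769, p(158)=88751778802, p(159)=97662728555, p(160)=107438159466, p(161)=118159068427, p(162)=129913904637, p(163)=142798995930, p(164)=156919475295, p(165)=172389800255, p(166)=189334822579, p(167)=207890420102, p(168)=228204732751, p(169)=250438925115, p(170)=274768617130, p(171)=301384802048, p(172)=330495499613, p(173)=362326859895, p(174)=397125074750, p(175)=435157697830, p(176)=476715857290, p(177)=522115831195, p(178)=571701605655, p(179)=625846753120, p(180)=684957390936, p(181)=749474411781, p(182)=819876908323, p(183)=896684817527, p(184)=980462880430, p(185)=1071823774337, p(186)=1171432692373, p(187)=1280011042268, p(188)=1398341745571, p(189)=1527273599625, p(190)=1667727404093.
Final step: p(191) = p(190) + p(189) - p(186) - p(184) + p(179) + p(176) - p(169) - p(165) + p(156) + p(151) - p(140) - p(134) + p(121) + p(114) - p(99) - p(91) + p(74) + p(65) - p(46) - p(36) + p(15) + p(4)
= 1667727404093 + 1527273599625 - 1171432692373 - 980462880430 + 625846753120 + 476715857290 - 250438925115 - 172389800255 + 73232243759 + 45060624582 - 15065878135 - 8149040695 + 2056148051 + 952050665 - 169229875 - 64112359 + 7089500 + 2012558 - 105558 - 17977 + 176 + 5
= 1820701100652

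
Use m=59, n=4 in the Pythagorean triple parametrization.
(3465, 472, 3497)

Euclid's formula: a = m² - n², b = 2mn, c = m² + n²
m = 59, n = 4
a = 59² - 4² = 3481 - 16 = 3465
b = 2 × 59 × 4 = 472
c = 59² + 4² = 3481 + 16 = 3497
Verification: 3465² + 472² = 12006225 + 222784 = 12229009 = 3497² ✓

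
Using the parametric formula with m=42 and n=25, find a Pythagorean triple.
(1139, 2100, 2389)

Euclid's formula: a = m² - n², b = 2mn, c = m² + n²
m = 42, n = 25
a = 42² - 25² = 1764 - 625 = 1139
b = 2 × 42 × 25 = 2100
c = 42² + 25² = 1764 + 625 = 2389
Verification: 1139² + 2100² = 1297321 + 4410000 = 5707321 = 2389² ✓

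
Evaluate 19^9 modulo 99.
73

Repeated squaring. Binary of 9 = 1001.
19^1 ≡ 19 (mod 99); 19^2 ≡ 64 (mod 99); 19^4 ≡ 37 (mod 99); 19^8 ≡ 82 (mod 99)
19^9 = 19^1 × 19^8 ≡ 73 (mod 99)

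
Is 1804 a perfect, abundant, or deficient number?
deficient

Proper divisors of 1804: sum = 1 + 2 + 4 + 11 + 22 + 41 + 44 + 82 + 164 + 451 + 902 = 1724
Since 1724 < 1804, 1804 is deficient.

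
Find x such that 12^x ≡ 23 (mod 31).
3

Baby-step giant-step with step n = ⌈√31⌉ = 6.
Baby steps 12^j mod 31 (j:value) for j=0..5: 0:1, 1:12, 2:20, 3:23, 4:28, 5:26.
h = 23 is already in the table at j=3, so x = 3.
Check: 12^3 ≡ 23 (mod 31).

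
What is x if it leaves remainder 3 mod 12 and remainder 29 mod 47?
123

Using Chinese Remainder Theorem:
M = 12 × 47 = 564
M1 = 47, M2 = 12
y1 = 47^(-1) mod 12 = 11
y2 = 12^(-1) mod 47 = 4
x = (3×47×11 + 29×12×4) mod 564 = 123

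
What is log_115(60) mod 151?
129

Baby-step giant-step with step n = ⌈√151⌉ = 13.
Baby steps 115^j mod 151 (j:value) for j=0..12: 0:1, 1:115, 2:88, 3:3, 4:43, 5:113, 6:9, 7:129, 8:37, 9:27, 10:85, 11:111, 12:81.
Giant-step multiplier: 115^(-13) ≡ 115^(150-13) = 115^137 ≡ 106 (mod 151).
Giant steps γ_i = 60·106^i mod 151: γ_0=60, γ_1=18, γ_2=96, γ_3=59, γ_4=63, γ_5=34, γ_6=131, γ_7=145, γ_8=119, γ_9=81 (in table at j=12).
x = i·n + j = 9·13 + 12 = 129.
Check: 115^129 ≡ 60 (mod 151).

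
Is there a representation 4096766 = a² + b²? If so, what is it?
Not possible

Factorization: 4096766 = 2 × 127^3
By Fermat: n is sum of two squares iff every prime p ≡ 3 (mod 4) appears to even power.
Prime(s) ≡ 3 (mod 4) with odd exponent: [(127, 3)]
Therefore 4096766 cannot be expressed as a² + b².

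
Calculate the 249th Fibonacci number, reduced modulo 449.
407

Matrix identity: Q^n = [[F_(n+1), F_n], [F_n, F_(n-1)]] with Q = [[1,1],[1,0]].
n = 249 = 11111001₂. Square-and-multiply, entries mod 449:
Q^1 = [[1,1],[1,0]]
Q^3 = (Q^1)²·Q = [[3,2],[2,1]]
Q^7 = (Q^3)²·Q = [[21,13],[13,8]]
Q^15 = (Q^7)²·Q = [[89,161],[161,377]]
Q^31 = (Q^15)²·Q = [[210,167],[167,43]]
Q^62 = (Q^31)² = [[149,45],[45,104]]
Q^124 = (Q^62)² = [[429,160],[160,269]]
Q^249 = (Q^124)²·Q = [[286,407],[407,328]]
F_249 mod 449 = Q^249[0][1] = 407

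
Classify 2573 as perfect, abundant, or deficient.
deficient

Proper divisors of 2573: sum = 1 + 31 + 83 = 115
Since 115 < 2573, 2573 is deficient.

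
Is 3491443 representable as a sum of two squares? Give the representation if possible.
Not possible

Factorization: 3491443 = 17 × 59^3
By Fermat: n is sum of two squares iff every prime p ≡ 3 (mod 4) appears to even power.
Prime(s) ≡ 3 (mod 4) with odd exponent: [(59, 3)]
Therefore 3491443 cannot be expressed as a² + b².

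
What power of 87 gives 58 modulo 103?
50

Baby-step giant-step with step n = ⌈√103⌉ = 11.
Baby steps 87^j mod 103 (j:value) for j=0..10: 0:1, 1:87, 2:50, 3:24, 4:28, 5:67, 6:61, 7:54, 8:63, 9:22, 10:60.
Giant-step multiplier: 87^(-11) ≡ 87^(102-11) = 87^91 ≡ 78 (mod 103).
Giant steps γ_i = 58·78^i mod 103: γ_0=58, γ_1=95, γ_2=97, γ_3=47, γ_4=61 (in table at j=6).
x = i·n + j = 4·11 + 6 = 50.
Check: 87^50 ≡ 58 (mod 103).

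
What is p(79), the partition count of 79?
13848650

p(n) counts ways to write n as a sum of positive integers (order ignored).
Euler's pentagonal recurrence: p(k) = p(k-1) + p(k-2) - p(k-5) - p(k-7) + p(k-12) + p(k-15) - ... (offsets j(3j∓1)/2, signs ++--, p(0)=1, p(<0)=0).
DP table for k = 0..78: p(0)=1, p(1)=1, p(2)=2, p(3)=3, p(4)=5, p(5)=7, p(6)=11, p(7)=15, p(8)=22, p(9)=30, p(10)=42, p(11)=56, p(12)=77, p(13)=101, p(14)=135, p(15)=176, p(16)=231, p(17)=297, p(18)=385, p(19)=490, p(20)=627, p(21)=792, p(22)=1002, p(23)=1255, p(24)=1575, p(25)=1958, p(26)=2436, p(27)=3010, p(28)=3718, p(29)=4565, p(30)=5604, p(31)=6842, p(32)=8349, p(33)=10143, p(34)=12310, p(35)=14883, p(36)=17977, p(37)=21637, p(38)=26015, p(39)=31185, p(40)=37338, p(41)=44583, p(42)=53174, p(43)=63261, p(44)=75175, p(45)=89134, p(46)=105558, p(47)=124754, p(48)=147273, p(49)=173525, p(50)=204226, p(51)=239943, p(52)=281589, p(53)=329931, p(54)=386155, p(55)=451276, p(56)=526823, p(57)=614154, p(58)=715220, p(59)=831820, p(60)=966467, p(61)=1121505, p(62)=1300156, p(63)=1505499, p(64)=1741630, p(65)=2012558, p(66)=2323520, p(67)=2679689, p(68)=3087735, p(69)=3554345, p(70)=4087968, p(71)=4697205, p(72)=5392783, p(73)=6185689, p(74)=7089500, p(75)=8118264, p(76)=9289091, p(77)=10619863, p(78)=12132164.
Final step: p(79) = p(78) + p(77) - p(74) - p(72) + p(67) + p(64) - p(57) - p(53) + p(44) + p(39) - p(28) - p(22) + p(9) + p(2)
= 12132164 + 10619863 - 7089500 - 5392783 + 2679689 + 1741630 - 614154 - 329931 + 75175 + 31185 - 3718 - 1002 + 30 + 2
= 13848650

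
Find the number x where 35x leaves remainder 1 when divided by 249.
185

gcd(35, 249) = 1, so the inverse exists.
Extended Euclidean algorithm on (249, 35):
249 = 7 × 35 + 4  ⟹  4 = (1)·249 + (-7)·35
35 = 8 × 4 + 3  ⟹  3 = (-8)·249 + (57)·35
4 = 1 × 3 + 1  ⟹  1 = (9)·249 + (-64)·35
So (-64)·35 ≡ 1 (mod 249), i.e. 35^(-1) ≡ -64 ≡ 185 (mod 249).
Check: 35 × 185 = 6475 ≡ 1 (mod 249)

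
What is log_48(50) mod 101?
13

Baby-step giant-step with step n = ⌈√101⌉ = 11.
Baby steps 48^j mod 101 (j:value) for j=0..10: 0:1, 1:48, 2:82, 3:98, 4:58, 5:57, 6:9, 7:28, 8:31, 9:74, 10:17.
Giant-step multiplier: 48^(-11) ≡ 48^(100-11) = 48^89 ≡ 38 (mod 101).
Giant steps γ_i = 50·38^i mod 101: γ_0=50, γ_1=82 (in table at j=2).
x = i·n + j = 1·11 + 2 = 13.
Check: 48^13 ≡ 50 (mod 101).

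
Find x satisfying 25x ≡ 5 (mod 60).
x ≡ 5 (mod 12)

gcd(25, 60) = 5, which divides 5, so solutions exist.
Divide through by 5: 5x ≡ 1 (mod 12).
Find 5^(-1) mod 12 by the extended Euclidean algorithm:
12 = 2 × 5 + 2  ⟹  2 = (1)·12 + (-2)·5
5 = 2 × 2 + 1  ⟹  1 = (-2)·12 + (5)·5
So (5)·5 ≡ 1 (mod 12), i.e. 5^(-1) ≡ 5 (mod 12).
x ≡ 5 × 1 = 5 ≡ 5 (mod 12).
Check: 25 × 5 = 125 ≡ 5 (mod 60).
x ≡ 5 (mod 12), giving 5 solutions mod 60.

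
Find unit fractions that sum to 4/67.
1/17 + 1/1139

Greedy algorithm:
4/67: ceiling(67/4) = 17, use 1/17
1/1139: ceiling(1139/1) = 1139, use 1/1139
Result: 4/67 = 1/17 + 1/1139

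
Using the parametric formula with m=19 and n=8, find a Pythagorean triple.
(297, 304, 425)

Euclid's formula: a = m² - n², b = 2mn, c = m² + n²
m = 19, n = 8
a = 19² - 8² = 361 - 64 = 297
b = 2 × 19 × 8 = 304
c = 19² + 8² = 361 + 64 = 425
Verification: 297² + 304² = 88209 + 92416 = 180625 = 425² ✓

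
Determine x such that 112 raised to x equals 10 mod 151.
106

Baby-step giant-step with step n = ⌈√151⌉ = 13.
Baby steps 112^j mod 151 (j:value) for j=0..12: 0:1, 1:112, 2:11, 3:24, 4:121, 5:113, 6:123, 7:35, 8:145, 9:83, 10:85, 11:7, 12:29.
Giant-step multiplier: 112^(-13) ≡ 112^(150-13) = 112^137 ≡ 51 (mod 151).
Giant steps γ_i = 10·51^i mod 151: γ_0=10, γ_1=57, γ_2=38, γ_3=126, γ_4=84, γ_5=56, γ_6=138, γ_7=92, γ_8=11 (in table at j=2).
x = i·n + j = 8·13 + 2 = 106.
Check: 112^106 ≡ 10 (mod 151).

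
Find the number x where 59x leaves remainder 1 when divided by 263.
107

gcd(59, 263) = 1, so the inverse exists.
Extended Euclidean algorithm on (263, 59):
263 = 4 × 59 + 27  ⟹  27 = (1)·263 + (-4)·59
59 = 2 × 27 + 5  ⟹  5 = (-2)·263 + (9)·59
27 = 5 × 5 + 2  ⟹  2 = (11)·263 + (-49)·59
5 = 2 × 2 + 1  ⟹  1 = (-24)·263 + (107)·59
So (107)·59 ≡ 1 (mod 263), i.e. 59^(-1) ≡ 107 (mod 263).
Check: 59 × 107 = 6313 ≡ 1 (mod 263)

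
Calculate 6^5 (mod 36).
0

Repeated squaring. Binary of 5 = 101.
6^1 ≡ 6 (mod 36); 6^2 ≡ 0 (mod 36); 6^4 ≡ 0 (mod 36)
6^5 = 6^1 × 6^4 ≡ 0 (mod 36)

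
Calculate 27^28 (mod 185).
121

Repeated squaring. Binary of 28 = 11100.
27^1 ≡ 27 (mod 185); 27^2 ≡ 174 (mod 185); 27^4 ≡ 121 (mod 185); 27^8 ≡ 26 (mod 185); 27^16 ≡ 121 (mod 185)
27^28 = 27^4 × 27^8 × 27^16 ≡ 121 (mod 185)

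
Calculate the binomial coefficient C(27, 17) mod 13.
0

Using Lucas' theorem:
Write n=27 and k=17 in base 13:
n in base 13: [2, 1]
k in base 13: [1, 4]
C(27,17) mod 13 = ∏ C(n_i, k_i) mod 13
Digit binomials (mod 13): C(2,1) = 2; C(1,4) = 0 (k_i > n_i)
Product: 2 × 0 = 0 ≡ 0 (mod 13)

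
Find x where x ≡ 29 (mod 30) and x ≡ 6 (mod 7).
209

Using Chinese Remainder Theorem:
M = 30 × 7 = 210
M1 = 7, M2 = 30
y1 = 7^(-1) mod 30 = 13
y2 = 30^(-1) mod 7 = 4
x = (29×7×13 + 6×30×4) mod 210 = 209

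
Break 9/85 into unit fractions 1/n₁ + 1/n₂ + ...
1/10 + 1/170

Greedy algorithm:
9/85: ceiling(85/9) = 10, use 1/10
1/170: ceiling(170/1) = 170, use 1/170
Result: 9/85 = 1/10 + 1/170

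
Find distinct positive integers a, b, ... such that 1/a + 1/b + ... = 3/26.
1/9 + 1/234

Greedy algorithm:
3/26: ceiling(26/3) = 9, use 1/9
1/234: ceiling(234/1) = 234, use 1/234
Result: 3/26 = 1/9 + 1/234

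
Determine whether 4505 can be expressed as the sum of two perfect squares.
4² + 67² (a=4, b=67)

Factorization: 4505 = 5 × 17 × 53
By Fermat: n is sum of two squares iff every prime p ≡ 3 (mod 4) appears to even power.
All primes ≡ 3 (mod 4) appear to even power.
Search a = 0, 1, 2, … for 4505 - a² a perfect square: first hit at a = 4: 4505 - 16 = 4489 = 67².
4505 = 4² + 67² = 16 + 4489 ✓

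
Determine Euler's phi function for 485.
384

485 = 5 × 97
φ(n) = n × ∏(1 - 1/p) for each prime p dividing n
φ(485) = 485 × (1 - 1/5) × (1 - 1/97) = 384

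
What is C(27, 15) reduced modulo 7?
4

Using Lucas' theorem:
Write n=27 and k=15 in base 7:
n in base 7: [3, 6]
k in base 7: [2, 1]
C(27,15) mod 7 = ∏ C(n_i, k_i) mod 7
Digit binomials (mod 7): C(3,2) = 3; C(6,1) = 6
Product: 3 × 6 = 18 ≡ 4 (mod 7)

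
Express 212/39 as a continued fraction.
[5; 2, 3, 2, 2]

Euclidean algorithm steps:
212 = 5 × 39 + 17
39 = 2 × 17 + 5
17 = 3 × 5 + 2
5 = 2 × 2 + 1
2 = 2 × 1 + 0
Continued fraction: [5; 2, 3, 2, 2]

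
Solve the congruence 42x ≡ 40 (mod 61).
x ≡ 30 (mod 61)

gcd(42, 61) = 1, which divides 40, so solutions exist.
Find 42^(-1) mod 61 by the extended Euclidean algorithm:
61 = 1 × 42 + 19  ⟹  19 = (1)·61 + (-1)·42
42 = 2 × 19 + 4  ⟹  4 = (-2)·61 + (3)·42
19 = 4 × 4 + 3  ⟹  3 = (9)·61 + (-13)·42
4 = 1 × 3 + 1  ⟹  1 = (-11)·61 + (16)·42
So (16)·42 ≡ 1 (mod 61), i.e. 42^(-1) ≡ 16 (mod 61).
x ≡ 16 × 40 = 640 ≡ 30 (mod 61).
Check: 42 × 30 = 1260 ≡ 40 (mod 61).
Unique solution: x ≡ 30 (mod 61)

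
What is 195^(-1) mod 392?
195

gcd(195, 392) = 1, so the inverse exists.
Extended Euclidean algorithm on (392, 195):
392 = 2 × 195 + 2  ⟹  2 = (1)·392 + (-2)·195
195 = 97 × 2 + 1  ⟹  1 = (-97)·392 + (195)·195
So (195)·195 ≡ 1 (mod 392), i.e. 195^(-1) ≡ 195 (mod 392).
Check: 195 × 195 = 38025 ≡ 1 (mod 392)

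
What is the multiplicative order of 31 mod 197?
196

197 is prime, so ord(31) divides φ(197) = 196.
Divisors of 196: 1, 2, 4, 7, 14, 28, 49, 98, 196.
Repeated squaring: 31^1 ≡ 31, 31^2 ≡ 173, 31^4 ≡ 182, 31^8 ≡ 28, 31^16 ≡ 193, 31^32 ≡ 16, 31^64 ≡ 59, 31^128 ≡ 132 (mod 197).
Test 31^d mod 197 for each divisor d in increasing order:
31^1 ≡ 31
31^2 ≡ 173
31^4 ≡ 182
31^7 = 31^4·31^2·31^1 ≡ 128
31^14 = 31^8·31^4·31^2 ≡ 33
31^28 = 31^16·31^8·31^4 ≡ 104
31^49 = 31^32·31^16·31^1 ≡ 183
31^98 = 31^64·31^32·31^2 ≡ 196
31^196 = 31^128·31^64·31^4 ≡ 1  ← first divisor giving 1
The order is 196.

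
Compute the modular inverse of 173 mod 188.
25

gcd(173, 188) = 1, so the inverse exists.
Extended Euclidean algorithm on (188, 173):
188 = 1 × 173 + 15  ⟹  15 = (1)·188 + (-1)·173
173 = 11 × 15 + 8  ⟹  8 = (-11)·188 + (12)·173
15 = 1 × 8 + 7  ⟹  7 = (12)·188 + (-13)·173
8 = 1 × 7 + 1  ⟹  1 = (-23)·188 + (25)·173
So (25)·173 ≡ 1 (mod 188), i.e. 173^(-1) ≡ 25 (mod 188).
Check: 173 × 25 = 4325 ≡ 1 (mod 188)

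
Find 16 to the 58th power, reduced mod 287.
37

Repeated squaring. Binary of 58 = 111010.
16^1 ≡ 16 (mod 287); 16^2 ≡ 256 (mod 287); 16^4 ≡ 100 (mod 287); 16^8 ≡ 242 (mod 287); 16^16 ≡ 16 (mod 287); 16^32 ≡ 256 (mod 287)
16^58 = 16^2 × 16^8 × 16^16 × 16^32 ≡ 37 (mod 287)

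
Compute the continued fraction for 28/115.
[0; 4, 9, 3]

Euclidean algorithm steps:
28 = 0 × 115 + 28
115 = 4 × 28 + 3
28 = 9 × 3 + 1
3 = 3 × 1 + 0
Continued fraction: [0; 4, 9, 3]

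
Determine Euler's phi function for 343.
294

343 = 7^3
φ(n) = n × ∏(1 - 1/p) for each prime p dividing n
φ(343) = 343 × (1 - 1/7) = 294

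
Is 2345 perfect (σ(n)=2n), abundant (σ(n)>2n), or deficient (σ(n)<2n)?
deficient

Proper divisors of 2345: sum = 1 + 5 + 7 + 35 + 67 + 335 + 469 = 919
Since 919 < 2345, 2345 is deficient.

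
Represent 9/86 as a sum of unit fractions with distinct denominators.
1/10 + 1/215

Greedy algorithm:
9/86: ceiling(86/9) = 10, use 1/10
1/215: ceiling(215/1) = 215, use 1/215
Result: 9/86 = 1/10 + 1/215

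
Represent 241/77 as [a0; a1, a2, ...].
[3; 7, 1, 2, 3]

Euclidean algorithm steps:
241 = 3 × 77 + 10
77 = 7 × 10 + 7
10 = 1 × 7 + 3
7 = 2 × 3 + 1
3 = 3 × 1 + 0
Continued fraction: [3; 7, 1, 2, 3]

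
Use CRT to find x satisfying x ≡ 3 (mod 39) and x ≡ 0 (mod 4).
120

Using Chinese Remainder Theorem:
M = 39 × 4 = 156
M1 = 4, M2 = 39
y1 = 4^(-1) mod 39 = 10
y2 = 39^(-1) mod 4 = 3
x = (3×4×10 + 0×39×3) mod 156 = 120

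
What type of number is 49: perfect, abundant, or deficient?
deficient

Proper divisors of 49: sum = 1 + 7 = 8
Since 8 < 49, 49 is deficient.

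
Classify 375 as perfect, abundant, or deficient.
deficient

Proper divisors of 375: sum = 1 + 3 + 5 + 15 + 25 + 75 + 125 = 249
Since 249 < 375, 375 is deficient.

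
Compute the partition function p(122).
2291320912

p(n) counts ways to write n as a sum of positive integers (order ignored).
Euler's pentagonal recurrence: p(k) = p(k-1) + p(k-2) - p(k-5) - p(k-7) + p(k-12) + p(k-15) - ... (offsets j(3j∓1)/2, signs ++--, p(0)=1, p(<0)=0).
DP table for k = 0..121: p(0)=1, p(1)=1, p(2)=2, p(3)=3, p(4)=5, p(5)=7, p(6)=11, p(7)=15, p(8)=22, p(9)=30, p(10)=42, p(11)=56, p(12)=77, p(13)=101, p(14)=135, p(15)=176, p(16)=231, p(17)=297, p(18)=385, p(19)=490, p(20)=627, p(21)=792, p(22)=1002, p(23)=1255, p(24)=1575, p(25)=1958, p(26)=2436, p(27)=3010, p(28)=3718, p(29)=4565, p(30)=5604, p(31)=6842, p(32)=8349, p(33)=10143, p(34)=12310, p(35)=14883, p(36)=17977, p(37)=21637, p(38)=26015, p(39)=31185, p(40)=37338, p(41)=44583, p(42)=53174, p(43)=63261, p(44)=75175, p(45)=89134, p(46)=105558, p(47)=124754, p(48)=147273, p(49)=173525, p(50)=204226, p(51)=239943, p(52)=281589, p(53)=329931, p(54)=386155, p(55)=451276, p(56)=526823, p(57)=614154, p(58)=715220, p(59)=831820, p(60)=966467, p(61)=1121505, p(62)=1300156, p(63)=1505499, p(64)=1741630, p(65)=2012558, p(66)=2323520, p(67)=2679689, p(68)=3087735, p(69)=3554345, p(70)=4087968, p(71)=4697205, p(72)=5392783, p(73)=6185689, p(74)=7089500, p(75)=8118264, p(76)=9289091, p(77)=10619863, p(78)=12132164, p(79)=13848650, p(80)=15796476, p(81)=18004327, p(82)=20506255, p(83)=23338469, p(84)=26543660, p(85)=30167357, p(86)=34262962, p(87)=38887673, p(88)=44108109, p(89)=49995925, p(90)=56634173, p(91)=64112359, p(92)=72533807, p(93)=82010177, p(94)=92669720, p(95)=104651419, p(96)=118114304, p(97)=133230930, p(98)=150198136, p(99)=169229875, p(100)=190569292, p(101)=214481126, p(102)=241265379, p(103)=271248950, p(104)=304801365, p(105)=342325709, p(106)=384276336, p(107)=431149389, p(108)=483502844, p(109)=541946240, p(110)=607163746, p(111)=679903203, p(112)=761002156, p(113)=851376628, p(114)=952050665, p(115)=1064144451, p(116)=1188908248, p(117)=1327710076, p(118)=1482074143, p(119)=1653668665, p(120)=1844349560, p(121)=2056148051.
Final step: p(122) = p(121) + p(120) - p(117) - p(115) + p(110) + p(107) - p(100) - p(96) + p(87) + p(82) - p(71) - p(65) + p(52) + p(45) - p(30) - p(22) + p(5)
= 2056148051 + 1844349560 - 1327710076 - 1064144451 + 607163746 + 431149389 - 190569292 - 118114304 + 38887673 + 20506255 - 4697205 - 2012558 + 281589 + 89134 - 5604 - 1002 + 7
= 2291320912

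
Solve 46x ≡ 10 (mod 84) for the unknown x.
x ≡ 13 (mod 42)

gcd(46, 84) = 2, which divides 10, so solutions exist.
Divide through by 2: 23x ≡ 5 (mod 42).
Find 23^(-1) mod 42 by the extended Euclidean algorithm:
42 = 1 × 23 + 19  ⟹  19 = (1)·42 + (-1)·23
23 = 1 × 19 + 4  ⟹  4 = (-1)·42 + (2)·23
19 = 4 × 4 + 3  ⟹  3 = (5)·42 + (-9)·23
4 = 1 × 3 + 1  ⟹  1 = (-6)·42 + (11)·23
So (11)·23 ≡ 1 (mod 42), i.e. 23^(-1) ≡ 11 (mod 42).
x ≡ 11 × 5 = 55 ≡ 13 (mod 42).
Check: 46 × 13 = 598 ≡ 10 (mod 84).
x ≡ 13 (mod 42), giving 2 solutions mod 84.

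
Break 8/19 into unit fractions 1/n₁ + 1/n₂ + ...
1/3 + 1/12 + 1/228

Greedy algorithm:
8/19: ceiling(19/8) = 3, use 1/3
5/57: ceiling(57/5) = 12, use 1/12
1/228: ceiling(228/1) = 228, use 1/228
Result: 8/19 = 1/3 + 1/12 + 1/228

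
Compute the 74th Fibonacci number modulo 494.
153

Matrix identity: Q^n = [[F_(n+1), F_n], [F_n, F_(n-1)]] with Q = [[1,1],[1,0]].
n = 74 = 1001010₂. Square-and-multiply, entries mod 494:
Q^1 = [[1,1],[1,0]]
Q^2 = (Q^1)² = [[2,1],[1,1]]
Q^4 = (Q^2)² = [[5,3],[3,2]]
Q^9 = (Q^4)²·Q = [[55,34],[34,21]]
Q^18 = (Q^9)² = [[229,114],[114,115]]
Q^37 = (Q^18)²·Q = [[419,229],[229,190]]
Q^74 = (Q^37)² = [[268,153],[153,115]]
F_74 mod 494 = Q^74[0][1] = 153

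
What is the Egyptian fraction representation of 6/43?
1/8 + 1/69 + 1/23736

Greedy algorithm:
6/43: ceiling(43/6) = 8, use 1/8
5/344: ceiling(344/5) = 69, use 1/69
1/23736: ceiling(23736/1) = 23736, use 1/23736
Result: 6/43 = 1/8 + 1/69 + 1/23736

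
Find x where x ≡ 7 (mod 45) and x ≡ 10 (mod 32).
682

Using Chinese Remainder Theorem:
M = 45 × 32 = 1440
M1 = 32, M2 = 45
y1 = 32^(-1) mod 45 = 38
y2 = 45^(-1) mod 32 = 5
x = (7×32×38 + 10×45×5) mod 1440 = 682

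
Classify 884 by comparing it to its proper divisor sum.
deficient

Proper divisors of 884: sum = 1 + 2 + 4 + 13 + 17 + 26 + 34 + 52 + 68 + 221 + 442 = 880
Since 880 < 884, 884 is deficient.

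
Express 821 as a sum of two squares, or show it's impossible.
14² + 25² (a=14, b=25)

Factorization: 821 = 821
By Fermat: n is sum of two squares iff every prime p ≡ 3 (mod 4) appears to even power.
All primes ≡ 3 (mod 4) appear to even power.
Search a = 0, 1, 2, … for 821 - a² a perfect square: first hit at a = 14: 821 - 196 = 625 = 25².
821 = 14² + 25² = 196 + 625 ✓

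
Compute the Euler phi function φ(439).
438

439 = 439
φ(n) = n × ∏(1 - 1/p) for each prime p dividing n
φ(439) = 439 × (1 - 1/439) = 438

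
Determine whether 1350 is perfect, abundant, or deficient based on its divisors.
abundant

Proper divisors of 1350: sum = 1 + 2 + 3 + 5 + 6 + 9 + 10 + 15 + ... + 225 + 270 + 450 + 675 (23 divisors) = 2370
Since 2370 > 1350, 1350 is abundant.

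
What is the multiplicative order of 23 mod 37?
12

37 is prime, so ord(23) divides φ(37) = 36.
Divisors of 36: 1, 2, 3, 4, 6, 9, 12, 18, 36.
Repeated squaring: 23^1 ≡ 23, 23^2 ≡ 11, 23^4 ≡ 10, 23^8 ≡ 26, 23^16 ≡ 10, 23^32 ≡ 26 (mod 37).
Test 23^d mod 37 for each divisor d in increasing order:
23^1 ≡ 23
23^2 ≡ 11
23^3 = 23^2·23^1 ≡ 31
23^4 ≡ 10
23^6 = 23^4·23^2 ≡ 36
23^9 = 23^8·23^1 ≡ 6
23^12 = 23^8·23^4 ≡ 1  ← first divisor giving 1
The order is 12.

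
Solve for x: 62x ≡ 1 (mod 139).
74

gcd(62, 139) = 1, so the inverse exists.
Extended Euclidean algorithm on (139, 62):
139 = 2 × 62 + 15  ⟹  15 = (1)·139 + (-2)·62
62 = 4 × 15 + 2  ⟹  2 = (-4)·139 + (9)·62
15 = 7 × 2 + 1  ⟹  1 = (29)·139 + (-65)·62
So (-65)·62 ≡ 1 (mod 139), i.e. 62^(-1) ≡ -65 ≡ 74 (mod 139).
Check: 62 × 74 = 4588 ≡ 1 (mod 139)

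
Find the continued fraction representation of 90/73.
[1; 4, 3, 2, 2]

Euclidean algorithm steps:
90 = 1 × 73 + 17
73 = 4 × 17 + 5
17 = 3 × 5 + 2
5 = 2 × 2 + 1
2 = 2 × 1 + 0
Continued fraction: [1; 4, 3, 2, 2]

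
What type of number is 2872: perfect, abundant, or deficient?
deficient

Proper divisors of 2872: sum = 1 + 2 + 4 + 8 + 359 + 718 + 1436 = 2528
Since 2528 < 2872, 2872 is deficient.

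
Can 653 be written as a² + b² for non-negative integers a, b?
13² + 22² (a=13, b=22)

Factorization: 653 = 653
By Fermat: n is sum of two squares iff every prime p ≡ 3 (mod 4) appears to even power.
All primes ≡ 3 (mod 4) appear to even power.
Search a = 0, 1, 2, … for 653 - a² a perfect square: first hit at a = 13: 653 - 169 = 484 = 22².
653 = 13² + 22² = 169 + 484 ✓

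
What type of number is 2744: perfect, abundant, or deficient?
abundant

Proper divisors of 2744: sum = 1 + 2 + 4 + 7 + 8 + 14 + 28 + 49 + 56 + 98 + 196 + 343 + 392 + 686 + 1372 = 3256
Since 3256 > 2744, 2744 is abundant.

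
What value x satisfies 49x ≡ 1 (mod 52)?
17

gcd(49, 52) = 1, so the inverse exists.
Extended Euclidean algorithm on (52, 49):
52 = 1 × 49 + 3  ⟹  3 = (1)·52 + (-1)·49
49 = 16 × 3 + 1  ⟹  1 = (-16)·52 + (17)·49
So (17)·49 ≡ 1 (mod 52), i.e. 49^(-1) ≡ 17 (mod 52).
Check: 49 × 17 = 833 ≡ 1 (mod 52)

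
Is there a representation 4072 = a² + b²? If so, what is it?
34² + 54² (a=34, b=54)

Factorization: 4072 = 2^3 × 509
By Fermat: n is sum of two squares iff every prime p ≡ 3 (mod 4) appears to even power.
All primes ≡ 3 (mod 4) appear to even power.
Search a = 0, 1, 2, … for 4072 - a² a perfect square: first hit at a = 34: 4072 - 1156 = 2916 = 54².
4072 = 34² + 54² = 1156 + 2916 ✓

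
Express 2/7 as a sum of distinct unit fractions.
1/4 + 1/28

Greedy algorithm:
2/7: ceiling(7/2) = 4, use 1/4
1/28: ceiling(28/1) = 28, use 1/28
Result: 2/7 = 1/4 + 1/28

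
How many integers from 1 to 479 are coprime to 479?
478

479 = 479
φ(n) = n × ∏(1 - 1/p) for each prime p dividing n
φ(479) = 479 × (1 - 1/479) = 478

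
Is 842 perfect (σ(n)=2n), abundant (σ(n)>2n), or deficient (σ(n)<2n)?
deficient

Proper divisors of 842: sum = 1 + 2 + 421 = 424
Since 424 < 842, 842 is deficient.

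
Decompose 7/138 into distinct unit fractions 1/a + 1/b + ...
1/20 + 1/1380

Greedy algorithm:
7/138: ceiling(138/7) = 20, use 1/20
1/1380: ceiling(1380/1) = 1380, use 1/1380
Result: 7/138 = 1/20 + 1/1380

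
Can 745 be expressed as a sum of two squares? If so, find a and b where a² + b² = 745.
4² + 27² (a=4, b=27)

Factorization: 745 = 5 × 149
By Fermat: n is sum of two squares iff every prime p ≡ 3 (mod 4) appears to even power.
All primes ≡ 3 (mod 4) appear to even power.
Search a = 0, 1, 2, … for 745 - a² a perfect square: first hit at a = 4: 745 - 16 = 729 = 27².
745 = 4² + 27² = 16 + 729 ✓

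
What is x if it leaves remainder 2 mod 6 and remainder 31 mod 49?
80

Using Chinese Remainder Theorem:
M = 6 × 49 = 294
M1 = 49, M2 = 6
y1 = 49^(-1) mod 6 = 1
y2 = 6^(-1) mod 49 = 41
x = (2×49×1 + 31×6×41) mod 294 = 80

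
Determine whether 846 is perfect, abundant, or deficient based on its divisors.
abundant

Proper divisors of 846: sum = 1 + 2 + 3 + 6 + 9 + 18 + 47 + 94 + 141 + 282 + 423 = 1026
Since 1026 > 846, 846 is abundant.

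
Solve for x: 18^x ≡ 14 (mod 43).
34

Baby-step giant-step with step n = ⌈√43⌉ = 7.
Baby steps 18^j mod 43 (j:value) for j=0..6: 0:1, 1:18, 2:23, 3:27, 4:13, 5:19, 6:41.
Giant-step multiplier: 18^(-7) ≡ 18^(42-7) = 18^35 ≡ 37 (mod 43).
Giant steps γ_i = 14·37^i mod 43: γ_0=14, γ_1=2, γ_2=31, γ_3=29, γ_4=41 (in table at j=6).
x = i·n + j = 4·7 + 6 = 34.
Check: 18^34 ≡ 14 (mod 43).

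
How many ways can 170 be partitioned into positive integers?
274768617130

p(n) counts ways to write n as a sum of positive integers (order ignored).
Euler's pentagonal recurrence: p(k) = p(k-1) + p(k-2) - p(k-5) - p(k-7) + p(k-12) + p(k-15) - ... (offsets j(3j∓1)/2, signs ++--, p(0)=1, p(<0)=0).
DP table for k = 0..169: p(0)=1, p(1)=1, p(2)=2, p(3)=3, p(4)=5, p(5)=7, p(6)=11, p(7)=15, p(8)=22, p(9)=30, p(10)=42, p(11)=56, p(12)=77, p(13)=101, p(14)=135, p(15)=176, p(16)=231, p(17)=297, p(18)=385, p(19)=490, p(20)=627, p(21)=792, p(22)=1002, p(23)=1255, p(24)=1575, p(25)=1958, p(26)=2436, p(27)=3010, p(28)=3718, p(29)=4565, p(30)=5604, p(31)=6842, p(32)=8349, p(33)=10143, p(34)=12310, p(35)=14883, p(36)=17977, p(37)=21637, p(38)=26015, p(39)=31185, p(40)=37338, p(41)=44583, p(42)=53174, p(43)=63261, p(44)=75175, p(45)=89134, p(46)=105558, p(47)=124754, p(48)=147273, p(49)=173525, p(50)=204226, p(51)=239943, p(52)=281589, p(53)=329931, p(54)=386155, p(55)=451276, p(56)=526823, p(57)=614154, p(58)=715220, p(59)=831820, p(60)=966467, p(61)=1121505, p(62)=1300156, p(63)=1505499, p(64)=1741630, p(65)=2012558, p(66)=2323520, p(67)=2679689, p(68)=3087735, p(69)=3554345, p(70)=4087968, p(71)=4697205, p(72)=5392783, p(73)=6185689, p(74)=7089500, p(75)=8118264, p(76)=9289091, p(77)=10619863, p(78)=12132164, p(79)=13848650, p(80)=15796476, p(81)=18004327, p(82)=20506255, p(83)=23338469, p(84)=26543660, p(85)=30167357, p(86)=34262962, p(87)=38887673, p(88)=44108109, p(89)=49995925, p(90)=56634173, p(91)=64112359, p(92)=72533807, p(93)=82010177, p(94)=92669720, p(95)=104651419, p(96)=118114304, p(97)=133230930, p(98)=150198136, p(99)=169229875, p(100)=190569292, p(101)=214481126, p(102)=241265379, p(103)=271248950, p(104)=304801365, p(105)=342325709, p(106)=384276336, p(107)=431149389, p(108)=483502844, p(109)=541946240, p(110)=607163746, p(111)=679903203, p(112)=761002156, p(113)=851376628, p(114)=952050665, p(115)=1064144451, p(116)=1188908248, p(117)=1327710076, p(118)=1482074143, p(119)=1653668665, p(120)=1844349560, p(121)=2056148051, p(122)=2291320912, p(123)=2552338241, p(124)=2841940500, p(125)=3163127352, p(126)=3519222692, p(127)=3913864295, p(128)=4351078600, p(129)=4835271870, p(130)=5371315400, p(131)=5964539504, p(132)=6620830889, p(133)=7346629512, p(134)=8149040695, p(135)=9035836076, p(136)=10015581680, p(137)=11097645016, p(138)=12292341831, p(139)=13610949895, p(140)=15065878135, p(141)=16670689208, p(142)=18440293320, p(143)=20390982757, p(144)=22540654445, p(145)=24908858009, p(146)=27517052599, p(147)=30388671978, p(148)=33549419497, p(149)=37027355200, p(150)=40853235313, p(151)=45060624582, p(152)=49686288421, p(153)=54770336324, p(154)=60356673280, p(155)=66493182097, p(156)=73232243759, p(157)=80630964769, p(158)=88751778802, p(159)=97662728555, p(160)=107438159466, p(161)=118159068427, p(162)=129913904637, p(163)=142798995930, p(164)=156919475295, p(165)=172389800255, p(166)=189334822579, p(167)=207890420102, p(168)=228204732751, p(169)=250438925115.
Final step: p(170) = p(169) + p(168) - p(165) - p(163) + p(158) + p(155) - p(148) - p(144) + p(135) + p(130) - p(119) - p(113) + p(100) + p(93) - p(78) - p(70) + p(53) + p(44) - p(25) - p(15)
= 250438925115 + 228204732751 - 172389800255 - 142798995930 + 88751778802 + 66493182097 - 33549419497 - 22540654445 + 9035836076 + 5371315400 - 1653668665 - 851376628 + 190569292 + 82010177 - 12132164 - 4087968 + 329931 + 75175 - 1958 - 176
= 274768617130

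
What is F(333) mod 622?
356

Matrix identity: Q^n = [[F_(n+1), F_n], [F_n, F_(n-1)]] with Q = [[1,1],[1,0]].
n = 333 = 101001101₂. Square-and-multiply, entries mod 622:
Q^1 = [[1,1],[1,0]]
Q^2 = (Q^1)² = [[2,1],[1,1]]
Q^5 = (Q^2)²·Q = [[8,5],[5,3]]
Q^10 = (Q^5)² = [[89,55],[55,34]]
Q^20 = (Q^10)² = [[372,545],[545,449]]
Q^41 = (Q^20)²·Q = [[236,9],[9,227]]
Q^83 = (Q^41)²·Q = [[232,419],[419,435]]
Q^166 = (Q^83)² = [[489,195],[195,294]]
Q^333 = (Q^166)²·Q = [[29,356],[356,295]]
F_333 mod 622 = Q^333[0][1] = 356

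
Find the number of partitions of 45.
89134

p(n) counts ways to write n as a sum of positive integers (order ignored).
Euler's pentagonal recurrence: p(k) = p(k-1) + p(k-2) - p(k-5) - p(k-7) + p(k-12) + p(k-15) - ... (offsets j(3j∓1)/2, signs ++--, p(0)=1, p(<0)=0).
DP table for k = 0..44: p(0)=1, p(1)=1, p(2)=2, p(3)=3, p(4)=5, p(5)=7, p(6)=11, p(7)=15, p(8)=22, p(9)=30, p(10)=42, p(11)=56, p(12)=77, p(13)=101, p(14)=135, p(15)=176, p(16)=231, p(17)=297, p(18)=385, p(19)=490, p(20)=627, p(21)=792, p(22)=1002, p(23)=1255, p(24)=1575, p(25)=1958, p(26)=2436, p(27)=3010, p(28)=3718, p(29)=4565, p(30)=5604, p(31)=6842, p(32)=8349, p(33)=10143, p(34)=12310, p(35)=14883, p(36)=17977, p(37)=21637, p(38)=26015, p(39)=31185, p(40)=37338, p(41)=44583, p(42)=53174, p(43)=63261, p(44)=75175.
Final step: p(45) = p(44) + p(43) - p(40) - p(38) + p(33) + p(30) - p(23) - p(19) + p(10) + p(5)
= 75175 + 63261 - 37338 - 26015 + 10143 + 5604 - 1255 - 490 + 42 + 7
= 89134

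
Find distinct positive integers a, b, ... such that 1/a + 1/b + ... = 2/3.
1/2 + 1/6

Greedy algorithm:
2/3: ceiling(3/2) = 2, use 1/2
1/6: ceiling(6/1) = 6, use 1/6
Result: 2/3 = 1/2 + 1/6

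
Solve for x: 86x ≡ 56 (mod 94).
x ≡ 40 (mod 47)

gcd(86, 94) = 2, which divides 56, so solutions exist.
Divide through by 2: 43x ≡ 28 (mod 47).
Find 43^(-1) mod 47 by the extended Euclidean algorithm:
47 = 1 × 43 + 4  ⟹  4 = (1)·47 + (-1)·43
43 = 10 × 4 + 3  ⟹  3 = (-10)·47 + (11)·43
4 = 1 × 3 + 1  ⟹  1 = (11)·47 + (-12)·43
So (-12)·43 ≡ 1 (mod 47), i.e. 43^(-1) ≡ -12 ≡ 35 (mod 47).
x ≡ 35 × 28 = 980 ≡ 40 (mod 47).
Check: 86 × 40 = 3440 ≡ 56 (mod 94).
x ≡ 40 (mod 47), giving 2 solutions mod 94.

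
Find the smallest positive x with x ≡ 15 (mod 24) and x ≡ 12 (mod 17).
63

Using Chinese Remainder Theorem:
M = 24 × 17 = 408
M1 = 17, M2 = 24
y1 = 17^(-1) mod 24 = 17
y2 = 24^(-1) mod 17 = 5
x = (15×17×17 + 12×24×5) mod 408 = 63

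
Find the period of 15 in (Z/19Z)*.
18

19 is prime, so ord(15) divides φ(19) = 18.
Divisors of 18: 1, 2, 3, 6, 9, 18.
Repeated squaring: 15^1 ≡ 15, 15^2 ≡ 16, 15^4 ≡ 9, 15^8 ≡ 5, 15^16 ≡ 6 (mod 19).
Test 15^d mod 19 for each divisor d in increasing order:
15^1 ≡ 15
15^2 ≡ 16
15^3 = 15^2·15^1 ≡ 12
15^6 = 15^4·15^2 ≡ 11
15^9 = 15^8·15^1 ≡ 18
15^18 = 15^16·15^2 ≡ 1  ← first divisor giving 1
The order is 18.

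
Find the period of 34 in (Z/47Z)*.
23

47 is prime, so ord(34) divides φ(47) = 46.
Divisors of 46: 1, 2, 23, 46.
Repeated squaring: 34^1 ≡ 34, 34^2 ≡ 28, 34^4 ≡ 32, 34^8 ≡ 37, 34^16 ≡ 6, 34^32 ≡ 36 (mod 47).
Test 34^d mod 47 for each divisor d in increasing order:
34^1 ≡ 34
34^2 ≡ 28
34^23 = 34^16·34^4·34^2·34^1 ≡ 1  ← first divisor giving 1
The order is 23.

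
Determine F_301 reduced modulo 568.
225

Matrix identity: Q^n = [[F_(n+1), F_n], [F_n, F_(n-1)]] with Q = [[1,1],[1,0]].
n = 301 = 100101101₂. Square-and-multiply, entries mod 568:
Q^1 = [[1,1],[1,0]]
Q^2 = (Q^1)² = [[2,1],[1,1]]
Q^4 = (Q^2)² = [[5,3],[3,2]]
Q^9 = (Q^4)²·Q = [[55,34],[34,21]]
Q^18 = (Q^9)² = [[205,312],[312,461]]
Q^37 = (Q^18)²·Q = [[113,209],[209,472]]
Q^75 = (Q^37)²·Q = [[363,218],[218,145]]
Q^150 = (Q^75)² = [[373,552],[552,389]]
Q^301 = (Q^150)²·Q = [[529,225],[225,304]]
F_301 mod 568 = Q^301[0][1] = 225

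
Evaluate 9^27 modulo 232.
129

Repeated squaring. Binary of 27 = 11011.
9^1 ≡ 9 (mod 232); 9^2 ≡ 81 (mod 232); 9^4 ≡ 65 (mod 232); 9^8 ≡ 49 (mod 232); 9^16 ≡ 81 (mod 232)
9^27 = 9^1 × 9^2 × 9^8 × 9^16 ≡ 129 (mod 232)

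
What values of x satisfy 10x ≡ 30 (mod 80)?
x ≡ 3 (mod 8)

gcd(10, 80) = 10, which divides 30, so solutions exist.
Divide through by 10: x ≡ 3 (mod 8).
The coefficient of x is now 1, so x ≡ 3 (mod 8).
Check: 10 × 3 = 30 ≡ 30 (mod 80).
x ≡ 3 (mod 8), giving 10 solutions mod 80.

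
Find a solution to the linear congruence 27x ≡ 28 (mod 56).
x ≡ 28 (mod 56)

gcd(27, 56) = 1, which divides 28, so solutions exist.
Find 27^(-1) mod 56 by the extended Euclidean algorithm:
56 = 2 × 27 + 2  ⟹  2 = (1)·56 + (-2)·27
27 = 13 × 2 + 1  ⟹  1 = (-13)·56 + (27)·27
So (27)·27 ≡ 1 (mod 56), i.e. 27^(-1) ≡ 27 (mod 56).
x ≡ 27 × 28 = 756 ≡ 28 (mod 56).
Check: 27 × 28 = 756 ≡ 28 (mod 56).
Unique solution: x ≡ 28 (mod 56)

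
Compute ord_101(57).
20

101 is prime, so ord(57) divides φ(101) = 100.
Divisors of 100: 1, 2, 4, 5, 10, 20, 25, 50, 100.
Repeated squaring: 57^1 ≡ 57, 57^2 ≡ 17, 57^4 ≡ 87, 57^8 ≡ 95, 57^16 ≡ 36, 57^32 ≡ 84, 57^64 ≡ 87 (mod 101).
Test 57^d mod 101 for each divisor d in increasing order:
57^1 ≡ 57
57^2 ≡ 17
57^4 ≡ 87
57^5 = 57^4·57^1 ≡ 10
57^10 = 57^8·57^2 ≡ 100
57^20 = 57^16·57^4 ≡ 1  ← first divisor giving 1
The order is 20.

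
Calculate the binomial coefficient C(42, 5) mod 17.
5

Using Lucas' theorem:
Write n=42 and k=5 in base 17:
n in base 17: [2, 8]
k in base 17: [0, 5]
C(42,5) mod 17 = ∏ C(n_i, k_i) mod 17
Digit binomials (mod 17): C(2,0) = 1; C(8,5) = 56 ≡ 5
Product: 1 × 5 = 5 ≡ 5 (mod 17)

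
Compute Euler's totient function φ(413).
348

413 = 7 × 59
φ(n) = n × ∏(1 - 1/p) for each prime p dividing n
φ(413) = 413 × (1 - 1/7) × (1 - 1/59) = 348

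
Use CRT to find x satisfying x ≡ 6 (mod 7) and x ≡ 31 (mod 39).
265

Using Chinese Remainder Theorem:
M = 7 × 39 = 273
M1 = 39, M2 = 7
y1 = 39^(-1) mod 7 = 2
y2 = 7^(-1) mod 39 = 28
x = (6×39×2 + 31×7×28) mod 273 = 265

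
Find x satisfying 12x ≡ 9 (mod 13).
x ≡ 4 (mod 13)

gcd(12, 13) = 1, which divides 9, so solutions exist.
Find 12^(-1) mod 13 by the extended Euclidean algorithm:
13 = 1 × 12 + 1  ⟹  1 = (1)·13 + (-1)·12
So (-1)·12 ≡ 1 (mod 13), i.e. 12^(-1) ≡ -1 ≡ 12 (mod 13).
x ≡ 12 × 9 = 108 ≡ 4 (mod 13).
Check: 12 × 4 = 48 ≡ 9 (mod 13).
Unique solution: x ≡ 4 (mod 13)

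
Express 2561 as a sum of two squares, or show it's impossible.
25² + 44² (a=25, b=44)

Factorization: 2561 = 13 × 197
By Fermat: n is sum of two squares iff every prime p ≡ 3 (mod 4) appears to even power.
All primes ≡ 3 (mod 4) appear to even power.
Search a = 0, 1, 2, … for 2561 - a² a perfect square: first hit at a = 25: 2561 - 625 = 1936 = 44².
2561 = 25² + 44² = 625 + 1936 ✓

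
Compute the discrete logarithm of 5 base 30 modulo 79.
44

Baby-step giant-step with step n = ⌈√79⌉ = 9.
Baby steps 30^j mod 79 (j:value) for j=0..8: 0:1, 1:30, 2:31, 3:61, 4:13, 5:74, 6:8, 7:3, 8:11.
Giant-step multiplier: 30^(-9) ≡ 30^(78-9) = 30^69 ≡ 17 (mod 79).
Giant steps γ_i = 5·17^i mod 79: γ_0=5, γ_1=6, γ_2=23, γ_3=75, γ_4=11 (in table at j=8).
x = i·n + j = 4·9 + 8 = 44.
Check: 30^44 ≡ 5 (mod 79).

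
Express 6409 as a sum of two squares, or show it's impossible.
3² + 80² (a=3, b=80)

Factorization: 6409 = 13 × 17 × 29
By Fermat: n is sum of two squares iff every prime p ≡ 3 (mod 4) appears to even power.
All primes ≡ 3 (mod 4) appear to even power.
Search a = 0, 1, 2, … for 6409 - a² a perfect square: first hit at a = 3: 6409 - 9 = 6400 = 80².
6409 = 3² + 80² = 9 + 6400 ✓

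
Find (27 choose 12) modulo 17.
0

Using Lucas' theorem:
Write n=27 and k=12 in base 17:
n in base 17: [1, 10]
k in base 17: [0, 12]
C(27,12) mod 17 = ∏ C(n_i, k_i) mod 17
Digit binomials (mod 17): C(1,0) = 1; C(10,12) = 0 (k_i > n_i)
Product: 1 × 0 = 0 ≡ 0 (mod 17)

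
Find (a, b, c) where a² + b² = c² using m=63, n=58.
(605, 7308, 7333)

Euclid's formula: a = m² - n², b = 2mn, c = m² + n²
m = 63, n = 58
a = 63² - 58² = 3969 - 3364 = 605
b = 2 × 63 × 58 = 7308
c = 63² + 58² = 3969 + 3364 = 7333
Verification: 605² + 7308² = 366025 + 53406864 = 53772889 = 7333² ✓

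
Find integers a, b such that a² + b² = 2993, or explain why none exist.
17² + 52² (a=17, b=52)

Factorization: 2993 = 41 × 73
By Fermat: n is sum of two squares iff every prime p ≡ 3 (mod 4) appears to even power.
All primes ≡ 3 (mod 4) appear to even power.
Search a = 0, 1, 2, … for 2993 - a² a perfect square: first hit at a = 17: 2993 - 289 = 2704 = 52².
2993 = 17² + 52² = 289 + 2704 ✓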